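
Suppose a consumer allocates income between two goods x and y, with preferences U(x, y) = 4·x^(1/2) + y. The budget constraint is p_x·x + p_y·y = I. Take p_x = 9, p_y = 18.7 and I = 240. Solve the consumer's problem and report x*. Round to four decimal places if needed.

x* = 17.2686

Utility is quasi-linear in y; the FOC for x is 2/√x = p_x/p_y.
Thus x* = (2·p_y/p_x)² — independent of I — with the rest of income spent on y.
Plugging in: x* = (2·18.7/9)² = 17.2686.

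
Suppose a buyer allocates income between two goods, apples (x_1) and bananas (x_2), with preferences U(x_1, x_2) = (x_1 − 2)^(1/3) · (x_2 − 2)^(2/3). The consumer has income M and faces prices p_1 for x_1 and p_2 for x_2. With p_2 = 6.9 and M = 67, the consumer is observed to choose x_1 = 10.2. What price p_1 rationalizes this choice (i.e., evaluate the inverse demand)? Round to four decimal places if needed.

p_1 = 2

MRS = (1/2)·(x_2−2)/(x_1−2). Tangency with p_1/p_2 gives x_2−2 = 2·(p_1/p_2)·(x_1−2).
Substituting into the budget: x_1* = 2 + 1/3·(M − 2·p_1 − 2·p_2)/p_1, and x_2* = 2 + 2/3·(…)/p_2.
Set x_1* = 10.2 in the demand function and solve for p_1: p_1 = 2.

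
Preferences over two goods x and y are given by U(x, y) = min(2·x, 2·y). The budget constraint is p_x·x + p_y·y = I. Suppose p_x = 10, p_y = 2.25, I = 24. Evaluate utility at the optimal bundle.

Demand: x*(p_x,p_y,I) = 2·I/(2·p_x + 2·p_y), y* = 2·I/(2·p_x + 2·p_y).
Here 2·10 + 2·2.25 = 24.5, giving x* = 1.9592 and y* = 1.9592.
Utility at the optimum: U(1.9592, 1.9592) = 3.9184.

V = 3.9184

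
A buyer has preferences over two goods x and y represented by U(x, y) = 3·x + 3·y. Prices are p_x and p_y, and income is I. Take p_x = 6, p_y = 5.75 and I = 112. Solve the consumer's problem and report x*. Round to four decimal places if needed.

x* = 0

Linear utility — the consumer picks whichever good has higher MU/price: 3/6 = 0.5 vs 3/5.75 = 0.5217.
y gives more utility per dollar, so spend all income on y: y* = I/p_y, x* = 0.
Numerically: x* = 0, y* = 19.4783.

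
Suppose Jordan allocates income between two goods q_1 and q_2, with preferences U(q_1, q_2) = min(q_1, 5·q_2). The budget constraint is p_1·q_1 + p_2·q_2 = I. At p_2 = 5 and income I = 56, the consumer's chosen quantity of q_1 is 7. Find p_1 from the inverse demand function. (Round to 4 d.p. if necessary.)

With perfect complements, no substitution: consume in ratio q_1:q_2 = 5:1.
Budget: p_1·q_1 + p_2·(1/5)·q_1 = I, so (5·p_1 + p_2)·q_1 = 5·I.
Demand: q_1*(p_1,p_2,I) = 5·I/(5·p_1 + p_2), q_2* = I/(5·p_1 + p_2).
Set q_1* = 7 in the demand function and solve for p_1: p_1 = 7.

p_1 = 7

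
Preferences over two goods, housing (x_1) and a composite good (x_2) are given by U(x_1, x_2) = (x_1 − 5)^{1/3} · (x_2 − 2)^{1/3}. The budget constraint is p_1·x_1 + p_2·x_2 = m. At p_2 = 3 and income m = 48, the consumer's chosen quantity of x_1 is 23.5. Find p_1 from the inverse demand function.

p_1 = 1

Let x_1' = x_1−5, x_2' = x_2−2. MRS = x_2'/x_1' = p_1/p_2.
Substituting into the budget: x_1* = 5 + 0.5·(m − 5·p_1 − 2·p_2)/p_1, and x_2* = 2 + 0.5·(…)/p_2.
Set x_1* = 23.5 in the demand function and solve for p_1: p_1 = 1.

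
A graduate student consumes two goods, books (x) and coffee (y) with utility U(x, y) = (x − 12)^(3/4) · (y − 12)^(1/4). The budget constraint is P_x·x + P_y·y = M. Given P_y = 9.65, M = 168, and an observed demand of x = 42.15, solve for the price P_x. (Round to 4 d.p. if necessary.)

This is Cobb-Douglas in (x−12, y−12): tangency gives 0.75·P_y·(y−12) = 0.25·P_x·(x−12).
After buying the subsistence bundle (12, 12), a share 0.75 of the remaining income goes to x: x* = 12 + 0.75·(M − 12P_x − 12P_y)/P_x.
Set x* = 42.15 in the demand function and solve for P_x: P_x = 1.

P_x = 1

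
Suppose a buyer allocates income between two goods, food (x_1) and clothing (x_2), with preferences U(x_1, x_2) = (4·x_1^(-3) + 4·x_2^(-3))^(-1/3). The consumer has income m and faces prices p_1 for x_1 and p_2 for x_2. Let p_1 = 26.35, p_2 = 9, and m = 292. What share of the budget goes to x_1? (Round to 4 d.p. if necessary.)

MU_x_1 ∝ 4·x_1^(-4), MU_x_2 ∝ 4·x_2^(-4), so MRS = (x_2/x_1)^(4) = p_1/p_2.
Hence x_2/x_1 = (p_1/p_2)^(1/(4)), i.e. raised to the 0.25 power.
With the ratio pinned down, the budget gives x_1* = m/(p_1 + p_2·(x_2/x_1)) and x_2* = (x_2/x_1)·x_1*.
Numerically x_2/x_1 = 1.308081, so x_1* = 292/(26.35 + 9·1.308081) = 7.6595 and x_2* = 1.308081·7.6595 = 10.0192.
Expenditure on x_1: 26.35·7.6595 = 201.8271; share = 0.6912.

share on x_1 = 0.6912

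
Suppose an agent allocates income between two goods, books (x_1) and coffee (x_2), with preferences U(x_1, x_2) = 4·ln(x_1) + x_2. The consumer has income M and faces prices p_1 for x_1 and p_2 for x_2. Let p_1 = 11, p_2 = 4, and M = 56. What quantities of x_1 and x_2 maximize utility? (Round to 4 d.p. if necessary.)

At the given prices: x_1* = 4·4/11 = 1.4545, and x_2* = 10.

x_1* = 1.4545, x_2* = 10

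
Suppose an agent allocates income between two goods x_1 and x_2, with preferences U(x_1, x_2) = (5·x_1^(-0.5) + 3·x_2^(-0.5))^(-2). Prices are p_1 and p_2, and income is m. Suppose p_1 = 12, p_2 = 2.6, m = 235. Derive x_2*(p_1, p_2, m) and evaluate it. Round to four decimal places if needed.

x_2* = 27.0575

MRS = MU_x_1/MU_x_2 = (5/3)·(x_2/x_1)^(1.5). Set equal to p_1/p_2.
Hence x_2/x_1 = ((3/5)·p_1/p_2)^(1/(1.5)), i.e. raised to the 2/3 power.
With the ratio pinned down, the budget gives x_1* = m/(p_1 + p_2·(x_2/x_1)) and x_2* = (x_2/x_1)·x_1*.
Numerically x_2/x_1 = 1.971996, so x_1* = 235/(12 + 2.6·1.971996) = 13.7209 and x_2* = 1.971996·13.7209 = 27.0575.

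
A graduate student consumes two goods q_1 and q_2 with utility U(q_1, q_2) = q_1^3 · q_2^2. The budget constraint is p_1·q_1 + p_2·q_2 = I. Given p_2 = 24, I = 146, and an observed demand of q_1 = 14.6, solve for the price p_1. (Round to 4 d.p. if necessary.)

MU_q_1/MU_q_2 = (3·q_2)/(2·q_1); tangency sets this equal to p_1/p_2.
So 3·p_2·q_2 = 2·p_1·q_1; combined with the budget, a share 0.6 of income goes to q_1.
Demand: q_1*(p_1,p_2,I) = 0.6·I/p_1 and q_2* = 0.4·I/p_2.
Set q_1* = 14.6 in the demand function and solve for p_1: p_1 = 6.

p_1 = 6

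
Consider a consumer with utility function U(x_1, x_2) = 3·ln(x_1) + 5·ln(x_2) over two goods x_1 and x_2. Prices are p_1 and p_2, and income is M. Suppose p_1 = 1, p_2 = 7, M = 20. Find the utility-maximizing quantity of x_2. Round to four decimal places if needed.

Demand: x_1*(p_1,p_2,M) = 0.375·M/p_1 and x_2* = 0.625·M/p_2.
At p_1=1, p_2=7, M=20: x_2* = 0.625·20/7 = 1.7857.

x_2* = 1.7857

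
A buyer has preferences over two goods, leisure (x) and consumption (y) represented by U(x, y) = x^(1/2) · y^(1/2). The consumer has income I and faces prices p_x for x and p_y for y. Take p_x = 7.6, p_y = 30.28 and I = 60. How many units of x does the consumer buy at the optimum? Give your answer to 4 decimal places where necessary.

x* = 3.9474

Demand: x*(p_x,p_y,I) = 0.5·I/p_x and y* = 0.5·I/p_y.
At p_x=7.6, p_y=30.28, I=60: x* = 0.5·60/7.6 = 3.9474.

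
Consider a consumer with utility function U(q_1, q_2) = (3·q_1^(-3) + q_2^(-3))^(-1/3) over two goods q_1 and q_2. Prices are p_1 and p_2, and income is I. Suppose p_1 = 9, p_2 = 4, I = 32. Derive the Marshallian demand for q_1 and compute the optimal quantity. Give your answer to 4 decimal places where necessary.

q_1* = 2.5152

MU_q_1 ∝ 3·q_1^(-4), MU_q_2 ∝ q_2^(-4), so MRS = 3·(q_2/q_1)^(4) = p_1/p_2.
Hence q_2/q_1 = ((1/3)·p_1/p_2)^(1/(4)), i.e. raised to the 0.25 power.
With the ratio pinned down, the budget gives q_1* = I/(p_1 + p_2·(q_2/q_1)) and q_2* = (q_2/q_1)·q_1*.
Numerically q_2/q_1 = 0.930605, so q_1* = 32/(9 + 4·0.930605) = 2.5152.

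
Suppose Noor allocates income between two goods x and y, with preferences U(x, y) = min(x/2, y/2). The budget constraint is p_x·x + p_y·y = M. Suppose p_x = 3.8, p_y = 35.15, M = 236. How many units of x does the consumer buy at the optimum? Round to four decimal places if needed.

Demand: x*(p_x,p_y,M) = 2·M/(2·p_x + 2·p_y), y* = 2·M/(2·p_x + 2·p_y).
Here 2·3.8 + 2·35.15 = 77.9, giving x* = 6.0591.

x* = 6.0591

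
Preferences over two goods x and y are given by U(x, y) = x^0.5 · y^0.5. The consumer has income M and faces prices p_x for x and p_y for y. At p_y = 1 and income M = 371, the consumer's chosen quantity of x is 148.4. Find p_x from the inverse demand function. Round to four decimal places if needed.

p_x = 1.25

MU_x/MU_y = (0.5·y)/(0.5·x); tangency sets this equal to p_x/p_y.
Rearranging, p_y·y = p_x·x. Substituting into the budget gives p_x·x·(1 + 1) = M.
Demand: x*(p_x,p_y,M) = 0.5·M/p_x and y* = 0.5·M/p_y.
Set x* = 148.4 in the demand function and solve for p_x: p_x = 1.25.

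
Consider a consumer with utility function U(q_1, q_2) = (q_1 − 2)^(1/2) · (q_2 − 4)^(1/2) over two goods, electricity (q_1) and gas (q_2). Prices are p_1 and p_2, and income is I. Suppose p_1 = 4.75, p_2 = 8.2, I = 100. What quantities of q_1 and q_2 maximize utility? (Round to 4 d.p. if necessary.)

q_1* = 8.0737, q_2* = 7.5183

Let q_1' = q_1−2, q_2' = q_2−4. MRS = q_2'/q_1' = p_1/p_2.
After buying the subsistence bundle (2, 4), a share 0.5 of the remaining income goes to q_1: q_1* = 2 + 0.5·(I − 2p_1 − 4p_2)/p_1.
Discretionary income = 100 − 2·4.75 − 4·8.2 = 57.7; q_1* = 2 + 0.5·57.7/4.75 = 8.0737; q_2* = 4 + 0.5·57.7/8.2 = 7.5183.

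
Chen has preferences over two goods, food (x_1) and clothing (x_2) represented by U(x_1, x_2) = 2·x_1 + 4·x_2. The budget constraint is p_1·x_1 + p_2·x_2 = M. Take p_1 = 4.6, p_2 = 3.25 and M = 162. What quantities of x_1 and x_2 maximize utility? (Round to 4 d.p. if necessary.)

Linear utility — the consumer picks whichever good has higher MU/price: 2/4.6 = 0.4348 vs 4/3.25 = 1.2308.
x_2 gives more utility per dollar, so spend all income on x_2: x_2* = M/p_2, x_1* = 0.
Numerically: x_1* = 0, x_2* = 49.8462.

x_1* = 0, x_2* = 49.8462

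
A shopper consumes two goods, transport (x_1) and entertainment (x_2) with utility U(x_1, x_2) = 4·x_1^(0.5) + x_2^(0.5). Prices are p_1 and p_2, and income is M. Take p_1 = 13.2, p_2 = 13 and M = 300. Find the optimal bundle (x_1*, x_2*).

x_1* = 21.371, x_2* = 1.3771

MRS = MU_x_1/MU_x_2 = 4·(x_2/x_1)^(0.5). Set equal to p_1/p_2.
Solve for the ratio: x_2/x_1 = [(1/4)·p_1/p_2]^(2).
With the ratio pinned down, the budget gives x_1* = M/(p_1 + p_2·(x_2/x_1)) and x_2* = (x_2/x_1)·x_1*.
Numerically x_2/x_1 = 0.064438, so x_1* = 300/(13.2 + 13·0.064438) = 21.371 and x_2* = 0.064438·21.371 = 1.3771.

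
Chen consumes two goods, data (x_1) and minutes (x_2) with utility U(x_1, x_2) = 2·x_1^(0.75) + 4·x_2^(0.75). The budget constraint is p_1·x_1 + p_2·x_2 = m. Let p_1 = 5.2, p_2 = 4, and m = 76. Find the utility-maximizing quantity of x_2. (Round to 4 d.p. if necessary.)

x_2* = 18.4744

From the CES first-order condition, (1/2)·(x_2/x_1)^(0.25) = p_1/p_2.
Hence x_2/x_1 = (2·p_1/p_2)^(1/(0.25)), i.e. raised to the 4 power.
With the ratio pinned down, the budget gives x_1* = m/(p_1 + p_2·(x_2/x_1)) and x_2* = (x_2/x_1)·x_1*.
Numerically x_2/x_1 = 45.6976, so x_1* = 76/(5.2 + 4·45.6976) = 0.4043 and x_2* = 45.6976·0.4043 = 18.4744.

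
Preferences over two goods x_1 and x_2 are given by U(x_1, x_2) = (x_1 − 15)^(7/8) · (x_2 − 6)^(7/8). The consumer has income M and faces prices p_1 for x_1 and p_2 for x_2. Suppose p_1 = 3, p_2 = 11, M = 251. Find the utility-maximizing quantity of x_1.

x_1* = 38.3333

MRS = (x_2−6)/(x_1−15). Tangency with p_1/p_2 gives x_2−6 = (p_1/p_2)·(x_1−15).
After buying the subsistence bundle (15, 6), a share 0.5 of the remaining income goes to x_1: x_1* = 15 + 0.5·(M − 15p_1 − 6p_2)/p_1.
Discretionary income = 251 − 15·3 − 6·11 = 140; x_1* = 15 + 0.5·140/3 = 38.3333.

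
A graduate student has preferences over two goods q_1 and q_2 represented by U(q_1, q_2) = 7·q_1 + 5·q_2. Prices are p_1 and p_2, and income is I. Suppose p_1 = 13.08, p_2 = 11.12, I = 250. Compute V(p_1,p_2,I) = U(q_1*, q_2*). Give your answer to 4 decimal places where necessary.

V = 133.792

Perfect substitutes: compare marginal utility per dollar. 7/p_1 vs 5/p_2 → 0.5352 vs 0.4496.
q_1 gives more utility per dollar, so spend all income on q_1: q_1* = I/p_1, q_2* = 0.
Numerically: q_1* = 19.1131, q_2* = 0.
Utility at the optimum: U(19.1131, 0) = 133.792.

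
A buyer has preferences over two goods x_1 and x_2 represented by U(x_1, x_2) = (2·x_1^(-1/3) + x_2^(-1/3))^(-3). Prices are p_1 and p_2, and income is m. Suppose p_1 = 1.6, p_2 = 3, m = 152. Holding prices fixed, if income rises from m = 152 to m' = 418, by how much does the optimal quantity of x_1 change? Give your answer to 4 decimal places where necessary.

Δx_1* = 98.0369

From the CES first-order condition, 2·(x_2/x_1)^(4/3) = p_1/p_2.
Hence x_2/x_1 = ((1/2)·p_1/p_2)^(1/(4/3)), i.e. raised to the 0.75 power.
Substitute x_2 = (x_2/x_1)·x_1 into the budget: x_1* = m/(p_1 + p_2·(x_2/x_1)).
Numerically x_2/x_1 = 0.371088, so x_1* = 152/(1.6 + 3·0.371088) = 56.0211.
At m' = 418: x_1* = 154.058. Change: 154.058 − 56.0211 = 98.0369.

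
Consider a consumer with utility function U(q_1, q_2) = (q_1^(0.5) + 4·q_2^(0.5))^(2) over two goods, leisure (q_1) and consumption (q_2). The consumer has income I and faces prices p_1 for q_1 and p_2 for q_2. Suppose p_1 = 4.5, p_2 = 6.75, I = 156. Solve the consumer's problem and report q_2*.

From the CES first-order condition, (1/4)·(q_2/q_1)^(0.5) = p_1/p_2.
Hence q_2/q_1 = (4·p_1/p_2)^(1/(0.5)), i.e. raised to the 2 power.
Substitute q_2 = (q_2/q_1)·q_1 into the budget: q_1* = I/(p_1 + p_2·(q_2/q_1)).
Numerically q_2/q_1 = 7.111111, so q_1* = 156/(4.5 + 6.75·7.111111) = 2.9714 and q_2* = 7.111111·2.9714 = 21.1302.

q_2* = 21.1302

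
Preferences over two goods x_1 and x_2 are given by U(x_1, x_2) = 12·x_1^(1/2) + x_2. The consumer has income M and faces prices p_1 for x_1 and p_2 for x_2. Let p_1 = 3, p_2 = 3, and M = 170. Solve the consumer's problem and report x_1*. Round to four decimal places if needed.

x_1* = 36

Utility is quasi-linear in x_2; the FOC for x_1 is 6/√x_1 = p_1/p_2.
Thus x_1* = (6·p_2/p_1)² — independent of M — with the rest of income spent on x_2.
Plugging in: x_1* = (6·3/3)² = 36.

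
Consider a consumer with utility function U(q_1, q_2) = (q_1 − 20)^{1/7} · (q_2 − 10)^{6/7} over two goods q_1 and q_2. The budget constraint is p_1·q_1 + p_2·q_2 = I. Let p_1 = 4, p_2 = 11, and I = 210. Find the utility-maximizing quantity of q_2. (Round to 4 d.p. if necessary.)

q_2* = 11.5584

Discretionary income = 210 − 20·4 − 10·11 = 20; q_2* = 10 + 6/7·20/11 = 11.5584.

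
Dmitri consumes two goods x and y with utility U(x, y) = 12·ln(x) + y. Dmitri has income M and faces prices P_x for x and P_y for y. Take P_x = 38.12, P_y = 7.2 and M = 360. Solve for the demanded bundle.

Set MRS = P_x/P_y: (12/x)/1 = P_x/P_y.
So x*(P_x,P_y) = 12·P_y/P_x, independent of income; and y* = (M − 12·P_y)/P_y.
At the given prices: x* = 12·7.2/38.12 = 2.2665, and y* = 38.

x* = 2.2665, y* = 38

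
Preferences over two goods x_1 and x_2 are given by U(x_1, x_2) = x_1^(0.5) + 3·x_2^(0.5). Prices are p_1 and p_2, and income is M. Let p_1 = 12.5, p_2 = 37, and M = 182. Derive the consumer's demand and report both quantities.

x_1* = 3.6035, x_2* = 3.7015

From the CES first-order condition, (1/3)·(x_2/x_1)^(0.5) = p_1/p_2.
Solve for the ratio: x_2/x_1 = [3·p_1/p_2]^(2).
Substitute x_2 = (x_2/x_1)·x_1 into the budget: x_1* = M/(p_1 + p_2·(x_2/x_1)).
Numerically x_2/x_1 = 1.02721, so x_1* = 182/(12.5 + 37·1.02721) = 3.6035 and x_2* = 1.02721·3.6035 = 3.7015.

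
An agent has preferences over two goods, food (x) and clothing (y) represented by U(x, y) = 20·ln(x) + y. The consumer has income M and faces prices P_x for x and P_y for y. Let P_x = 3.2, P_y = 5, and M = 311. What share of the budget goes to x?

share on x = 0.3215

Set MRS = P_x/P_y: (20/x)/1 = P_x/P_y.
So x*(P_x,P_y) = 20·P_y/P_x, independent of income; and y* = (M − 20·P_y)/P_y.
At the given prices: x* = 20·5/3.2 = 31.25, and y* = 42.2.
Expenditure on x: 3.2·31.25 = 100; share = 0.3215.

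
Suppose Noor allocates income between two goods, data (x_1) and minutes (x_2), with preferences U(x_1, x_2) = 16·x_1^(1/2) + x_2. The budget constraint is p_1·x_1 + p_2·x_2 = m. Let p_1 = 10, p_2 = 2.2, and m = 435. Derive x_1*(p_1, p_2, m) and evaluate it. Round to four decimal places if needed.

Set MRS = p_1/p_2: 8·x_1^(−1/2) = p_1/p_2.
Solve: √x_1 = 8·p_2/p_1, so x_1*(p_1,p_2) = (8·p_2/p_1)², and x_2* = (m − p_1·x_1*)/p_2.
Plugging in: x_1* = (8·2.2/10)² = 3.0976.

x_1* = 3.0976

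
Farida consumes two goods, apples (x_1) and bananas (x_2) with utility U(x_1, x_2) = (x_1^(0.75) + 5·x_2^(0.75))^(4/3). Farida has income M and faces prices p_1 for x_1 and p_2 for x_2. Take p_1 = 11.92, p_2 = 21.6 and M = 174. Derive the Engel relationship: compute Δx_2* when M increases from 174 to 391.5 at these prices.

Numerically x_2/x_1 = 57.96556, so x_1* = 174/(11.92 + 21.6·57.96556) = 0.1377 and x_2* = 57.96556·0.1377 = 7.9796.
At M' = 391.5: x_2* = 17.9541. Change: 17.9541 − 7.9796 = 9.9745.

Δx_2* = 9.9745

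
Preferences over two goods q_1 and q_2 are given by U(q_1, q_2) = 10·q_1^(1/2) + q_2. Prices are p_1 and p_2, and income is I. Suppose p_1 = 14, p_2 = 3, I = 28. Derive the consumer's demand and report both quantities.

q_1* = 1.148, q_2* = 3.9762

Set MRS = p_1/p_2: 5·q_1^(−1/2) = p_1/p_2.
Thus q_1* = (5·p_2/p_1)² — independent of I — with the rest of income spent on q_2.
Plugging in: q_1* = (5·3/14)² = 1.148, q_2* = 3.9762.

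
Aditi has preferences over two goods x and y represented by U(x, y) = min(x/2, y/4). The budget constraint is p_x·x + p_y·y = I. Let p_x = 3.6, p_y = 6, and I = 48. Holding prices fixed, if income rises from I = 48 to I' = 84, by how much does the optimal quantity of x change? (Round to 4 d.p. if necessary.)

Leontief preferences: the optimum is at the kink where x/2 = y/4, i.e. y = 2·x.
Budget: p_x·x + p_y·2·x = I, so (2·p_x + 4·p_y)·x = 2·I.
Demand: x*(p_x,p_y,I) = 2·I/(2·p_x + 4·p_y), y* = 4·I/(2·p_x + 4·p_y).
Here 2·3.6 + 4·6 = 31.2, giving x* = 3.0769.
At I' = 84: x* = 5.3846. Change: 5.3846 − 3.0769 = 2.3077.

Δx* = 2.3077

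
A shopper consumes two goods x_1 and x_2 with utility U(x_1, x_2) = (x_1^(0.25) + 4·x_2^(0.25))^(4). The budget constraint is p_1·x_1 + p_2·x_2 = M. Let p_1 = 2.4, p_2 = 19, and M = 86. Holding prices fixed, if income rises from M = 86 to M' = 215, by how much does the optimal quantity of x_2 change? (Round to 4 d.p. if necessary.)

From the CES first-order condition, (1/4)·(x_2/x_1)^(0.75) = p_1/p_2.
Solve for the ratio: x_2/x_1 = [4·p_1/p_2]^(4/3).
With the ratio pinned down, the budget gives x_1* = M/(p_1 + p_2·(x_2/x_1)) and x_2* = (x_2/x_1)·x_1*.
Numerically x_2/x_1 = 0.40243, so x_1* = 86/(2.4 + 19·0.40243) = 8.5605 and x_2* = 0.40243·8.5605 = 3.445.
At M' = 215: x_2* = 8.6125. Change: 8.6125 − 3.445 = 5.1675.

Δx_2* = 5.1675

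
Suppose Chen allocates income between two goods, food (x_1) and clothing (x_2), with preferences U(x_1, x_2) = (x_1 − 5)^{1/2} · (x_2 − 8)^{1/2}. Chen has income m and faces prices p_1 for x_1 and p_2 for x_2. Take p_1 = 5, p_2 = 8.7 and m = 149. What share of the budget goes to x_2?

After buying the subsistence bundle (5, 8), a share 0.5 of the remaining income goes to x_1: x_1* = 5 + 0.5·(m − 5p_1 − 8p_2)/p_1.
Discretionary income = 149 − 5·5 − 8·8.7 = 54.4; x_1* = 5 + 0.5·54.4/5 = 10.44; x_2* = 8 + 0.5·54.4/8.7 = 11.1264.
Expenditure on x_2: 8.7·11.1264 = 96.8; share = 0.6497.

share on x_2 = 0.6497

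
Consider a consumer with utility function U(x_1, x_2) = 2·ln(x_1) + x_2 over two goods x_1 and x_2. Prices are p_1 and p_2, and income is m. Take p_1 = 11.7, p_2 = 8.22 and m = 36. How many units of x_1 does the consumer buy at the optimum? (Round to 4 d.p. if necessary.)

At the given prices: x_1* = 2·8.22/11.7 = 1.4051.

x_1* = 1.4051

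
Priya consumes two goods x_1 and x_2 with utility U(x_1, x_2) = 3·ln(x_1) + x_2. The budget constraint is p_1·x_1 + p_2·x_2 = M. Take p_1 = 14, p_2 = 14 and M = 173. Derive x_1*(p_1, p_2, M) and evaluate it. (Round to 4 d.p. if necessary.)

MU_x_1 = 3/x_1, MU_x_2 = 1. Tangency: 3/x_1 = p_1/p_2.
So x_1*(p_1,p_2) = 3·p_2/p_1, independent of income; and x_2* = (M − 3·p_2)/p_2.
At the given prices: x_1* = 3·14/14 = 3.

x_1* = 3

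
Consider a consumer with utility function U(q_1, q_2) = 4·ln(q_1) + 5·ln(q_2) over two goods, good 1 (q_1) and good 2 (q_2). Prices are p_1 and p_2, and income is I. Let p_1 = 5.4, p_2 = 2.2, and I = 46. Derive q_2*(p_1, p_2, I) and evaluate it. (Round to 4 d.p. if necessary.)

Tangency: MRS = (4/5)·q_2/q_1 = p_1/p_2.
So 4·p_2·q_2 = 5·p_1·q_1; combined with the budget, a share 4/9 of income goes to q_1.
Demand: q_1*(p_1,p_2,I) = 4/9·I/p_1 and q_2* = 5/9·I/p_2.
At p_1=5.4, p_2=2.2, I=46: q_2* = 5/9·46/2.2 = 11.6162.

q_2* = 11.6162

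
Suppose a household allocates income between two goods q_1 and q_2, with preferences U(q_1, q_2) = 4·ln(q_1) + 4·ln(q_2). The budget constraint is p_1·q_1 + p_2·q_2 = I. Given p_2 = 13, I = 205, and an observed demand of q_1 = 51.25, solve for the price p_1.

MU_q_1/MU_q_2 = (4·q_2)/(4·q_1); tangency sets this equal to p_1/p_2.
So 4·p_2·q_2 = 4·p_1·q_1; combined with the budget, a share 0.5 of income goes to q_1.
Demand: q_1*(p_1,p_2,I) = 0.5·I/p_1 and q_2* = 0.5·I/p_2.
Set q_1* = 51.25 in the demand function and solve for p_1: p_1 = 2.

p_1 = 2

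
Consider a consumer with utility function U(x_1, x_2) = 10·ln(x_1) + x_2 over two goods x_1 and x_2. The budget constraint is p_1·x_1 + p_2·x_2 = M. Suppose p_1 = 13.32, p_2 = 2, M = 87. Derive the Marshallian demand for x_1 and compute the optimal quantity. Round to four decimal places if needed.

x_1* = 1.5015

At the given prices: x_1* = 10·2/13.32 = 1.5015.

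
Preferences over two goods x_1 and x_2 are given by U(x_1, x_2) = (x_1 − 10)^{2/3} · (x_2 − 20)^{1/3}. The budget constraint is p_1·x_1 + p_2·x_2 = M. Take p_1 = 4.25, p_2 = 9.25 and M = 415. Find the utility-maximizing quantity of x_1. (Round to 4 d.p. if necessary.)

After buying the subsistence bundle (10, 20), a share 2/3 of the remaining income goes to x_1: x_1* = 10 + 2/3·(M − 10p_1 − 20p_2)/p_1.
Discretionary income = 415 − 10·4.25 − 20·9.25 = 187.5; x_1* = 10 + 2/3·187.5/4.25 = 39.4118.

x_1* = 39.4118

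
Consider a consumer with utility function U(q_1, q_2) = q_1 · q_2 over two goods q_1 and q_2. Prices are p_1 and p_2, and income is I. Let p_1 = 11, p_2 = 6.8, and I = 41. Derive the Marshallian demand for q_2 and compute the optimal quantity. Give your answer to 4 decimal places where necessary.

Demand: q_1*(p_1,p_2,I) = 0.5·I/p_1 and q_2* = 0.5·I/p_2.
At p_1=11, p_2=6.8, I=41: q_2* = 0.5·41/6.8 = 3.0147.

q_2* = 3.0147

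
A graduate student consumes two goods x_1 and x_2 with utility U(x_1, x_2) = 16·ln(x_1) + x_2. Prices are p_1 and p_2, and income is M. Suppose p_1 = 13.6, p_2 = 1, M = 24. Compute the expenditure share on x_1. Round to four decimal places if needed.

Set MRS = p_1/p_2: (16/x_1)/1 = p_1/p_2.
So x_1*(p_1,p_2) = 16·p_2/p_1, independent of income; and x_2* = (M − 16·p_2)/p_2.
At the given prices: x_1* = 16·1/13.6 = 1.1765, and x_2* = 8.
Expenditure on x_1: 13.6·1.1765 = 16; share = 0.6667.

share on x_1 = 0.6667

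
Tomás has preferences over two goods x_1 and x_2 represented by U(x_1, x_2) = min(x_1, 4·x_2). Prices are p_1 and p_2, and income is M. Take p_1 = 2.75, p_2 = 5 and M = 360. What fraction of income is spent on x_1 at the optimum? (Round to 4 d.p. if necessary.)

share on x_1 = 0.6875

With perfect complements, no substitution: consume in ratio x_1:x_2 = 4:1.
Budget: p_1·x_1 + p_2·(1/4)·x_1 = M, so (4·p_1 + p_2)·x_1 = 4·M.
Demand: x_1*(p_1,p_2,M) = 4·M/(4·p_1 + p_2), x_2* = M/(4·p_1 + p_2).
Here 4·2.75 + 5 = 16, giving x_1* = 90 and x_2* = 22.5.
Expenditure on x_1: 2.75·90 = 247.5; share = 0.6875.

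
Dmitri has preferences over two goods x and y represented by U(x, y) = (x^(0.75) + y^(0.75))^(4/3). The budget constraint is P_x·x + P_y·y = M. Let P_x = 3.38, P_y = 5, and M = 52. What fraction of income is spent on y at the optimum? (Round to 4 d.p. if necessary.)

share on y = 0.236

MU_x ∝ x^(-0.25), MU_y ∝ y^(-0.25), so MRS = (y/x)^(0.25) = P_x/P_y.
Solve for the ratio: y/x = [P_x/P_y]^(4).
With the ratio pinned down, the budget gives x* = M/(P_x + P_y·(y/x)) and y* = (y/x)·x*.
Numerically y/x = 0.208827, so x* = 52/(3.38 + 5·0.208827) = 11.7537 and y* = 0.208827·11.7537 = 2.4545.
Expenditure on y: 5·2.4545 = 12.2725; share = 0.236.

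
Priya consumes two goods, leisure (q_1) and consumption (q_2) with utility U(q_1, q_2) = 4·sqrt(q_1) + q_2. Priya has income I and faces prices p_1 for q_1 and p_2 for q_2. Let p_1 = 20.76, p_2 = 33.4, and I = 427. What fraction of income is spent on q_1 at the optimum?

share on q_1 = 0.5034

MU_q_1 = 2/√q_1, MU_q_2 = 1. Tangency: 2/√q_1 = p_1/p_2.
Solve: √q_1 = 2·p_2/p_1, so q_1*(p_1,p_2) = (2·p_2/p_1)², and q_2* = (I − p_1·q_1*)/p_2.
Plugging in: q_1* = (2·33.4/20.76)² = 10.3538, q_2* = 6.349.
Expenditure on q_1: 20.76·10.3538 = 214.9441; share = 0.5034.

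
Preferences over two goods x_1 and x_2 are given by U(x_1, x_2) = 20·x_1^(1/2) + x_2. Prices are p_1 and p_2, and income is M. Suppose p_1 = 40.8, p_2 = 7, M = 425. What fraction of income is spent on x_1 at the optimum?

Set MRS = p_1/p_2: 10·x_1^(−1/2) = p_1/p_2.
Solve: √x_1 = 10·p_2/p_1, so x_1*(p_1,p_2) = (10·p_2/p_1)², and x_2* = (M − p_1·x_1*)/p_2.
Plugging in: x_1* = (10·7/40.8)² = 2.9436, x_2* = 43.5574.
Expenditure on x_1: 40.8·2.9436 = 120.098; share = 0.2826.

share on x_1 = 0.2826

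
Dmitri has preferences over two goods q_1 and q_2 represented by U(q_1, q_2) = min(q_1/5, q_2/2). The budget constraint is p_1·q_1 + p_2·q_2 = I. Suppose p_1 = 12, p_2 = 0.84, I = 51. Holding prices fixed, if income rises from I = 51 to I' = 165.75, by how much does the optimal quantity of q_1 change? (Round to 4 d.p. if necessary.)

Δq_1* = 9.302

Demand: q_1*(p_1,p_2,I) = 5·I/(5·p_1 + 2·p_2), q_2* = 2·I/(5·p_1 + 2·p_2).
Here 5·12 + 2·0.84 = 61.68, giving q_1* = 4.1342.
At I' = 165.75: q_1* = 13.4363. Change: 13.4363 − 4.1342 = 9.302.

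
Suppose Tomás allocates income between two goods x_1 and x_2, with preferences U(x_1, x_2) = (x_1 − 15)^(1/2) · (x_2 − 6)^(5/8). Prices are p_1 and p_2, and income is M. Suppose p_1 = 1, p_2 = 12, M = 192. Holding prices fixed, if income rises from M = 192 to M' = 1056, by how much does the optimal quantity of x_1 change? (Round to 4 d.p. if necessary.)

Δx_1* = 384

MRS = (4/5)·(x_2−6)/(x_1−15). Tangency with p_1/p_2 gives x_2−6 = (5/4)·(p_1/p_2)·(x_1−15).
After buying the subsistence bundle (15, 6), a share 4/9 of the remaining income goes to x_1: x_1* = 15 + 4/9·(M − 15p_1 − 6p_2)/p_1.
Discretionary income = 192 − 15·1 − 6·12 = 105; x_1* = 15 + 4/9·105/1 = 61.6667.
At M' = 1056: x_1* = 445.6667. Change: 445.6667 − 61.6667 = 384.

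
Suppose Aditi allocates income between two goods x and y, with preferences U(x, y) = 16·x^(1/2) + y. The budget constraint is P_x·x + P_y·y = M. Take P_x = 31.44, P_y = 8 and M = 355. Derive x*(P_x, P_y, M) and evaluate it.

x* = 4.1438

Utility is quasi-linear in y; the FOC for x is 8/√x = P_x/P_y.
Solve: √x = 8·P_y/P_x, so x*(P_x,P_y) = (8·P_y/P_x)², and y* = (M − P_x·x*)/P_y.
Plugging in: x* = (8·8/31.44)² = 4.1438.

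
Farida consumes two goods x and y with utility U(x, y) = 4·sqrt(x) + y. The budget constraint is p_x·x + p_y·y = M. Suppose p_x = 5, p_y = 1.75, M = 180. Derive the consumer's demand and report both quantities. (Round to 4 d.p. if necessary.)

x* = 0.49, y* = 101.4571

Utility is quasi-linear in y; the FOC for x is 2/√x = p_x/p_y.
Thus x* = (2·p_y/p_x)² — independent of M — with the rest of income spent on y.
Plugging in: x* = (2·1.75/5)² = 0.49, y* = 101.4571.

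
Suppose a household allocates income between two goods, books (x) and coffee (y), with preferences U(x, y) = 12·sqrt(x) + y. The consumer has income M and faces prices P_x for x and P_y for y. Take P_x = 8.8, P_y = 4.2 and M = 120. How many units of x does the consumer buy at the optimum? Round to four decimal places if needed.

x* = 8.2004

Set MRS = P_x/P_y: 6·x^(−1/2) = P_x/P_y.
Solve: √x = 6·P_y/P_x, so x*(P_x,P_y) = (6·P_y/P_x)², and y* = (M − P_x·x*)/P_y.
Plugging in: x* = (6·4.2/8.8)² = 8.2004.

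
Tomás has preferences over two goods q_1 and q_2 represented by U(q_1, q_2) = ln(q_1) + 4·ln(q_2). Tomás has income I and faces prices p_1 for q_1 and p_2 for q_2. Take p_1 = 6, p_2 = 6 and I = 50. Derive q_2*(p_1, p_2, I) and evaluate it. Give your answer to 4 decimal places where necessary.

q_2* = 6.6667

At p_1=6, p_2=6, I=50: q_2* = 0.8·50/6 = 6.6667.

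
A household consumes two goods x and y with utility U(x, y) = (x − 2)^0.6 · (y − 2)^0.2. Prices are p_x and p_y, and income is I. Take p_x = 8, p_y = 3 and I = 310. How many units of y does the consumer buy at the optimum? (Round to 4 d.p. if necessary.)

y* = 26

Let x' = x−2, y' = y−2. MRS = 3·y'/x' = p_x/p_y.
Substituting into the budget: x* = 2 + 0.75·(I − 2·p_x − 2·p_y)/p_x, and y* = 2 + 0.25·(…)/p_y.
Discretionary income = 310 − 2·8 − 2·3 = 288; y* = 2 + 0.25·288/3 = 26.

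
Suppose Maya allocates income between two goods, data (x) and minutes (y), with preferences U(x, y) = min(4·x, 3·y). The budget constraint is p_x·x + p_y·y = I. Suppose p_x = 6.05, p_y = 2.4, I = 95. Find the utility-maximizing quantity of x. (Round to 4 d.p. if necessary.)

x* = 10.2703

Leontief preferences: the optimum is at the kink where x/3 = y/4, i.e. y = (4/3)·x.
Budget: p_x·x + p_y·(4/3)·x = I, so (3·p_x + 4·p_y)·x = 3·I.
Demand: x*(p_x,p_y,I) = 3·I/(3·p_x + 4·p_y), y* = 4·I/(3·p_x + 4·p_y).
Here 3·6.05 + 4·2.4 = 27.75, giving x* = 10.2703.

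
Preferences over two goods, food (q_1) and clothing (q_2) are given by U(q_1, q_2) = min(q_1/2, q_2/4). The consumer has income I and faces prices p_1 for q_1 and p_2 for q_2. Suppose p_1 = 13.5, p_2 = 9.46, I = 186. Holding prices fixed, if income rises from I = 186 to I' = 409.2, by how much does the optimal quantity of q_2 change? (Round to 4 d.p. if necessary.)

Δq_2* = 13.7693

Demand: q_1*(p_1,p_2,I) = 2·I/(2·p_1 + 4·p_2), q_2* = 4·I/(2·p_1 + 4·p_2).
Here 2·13.5 + 4·9.46 = 64.84, giving q_2* = 11.4744.
At I' = 409.2: q_2* = 25.2437. Change: 25.2437 − 11.4744 = 13.7693.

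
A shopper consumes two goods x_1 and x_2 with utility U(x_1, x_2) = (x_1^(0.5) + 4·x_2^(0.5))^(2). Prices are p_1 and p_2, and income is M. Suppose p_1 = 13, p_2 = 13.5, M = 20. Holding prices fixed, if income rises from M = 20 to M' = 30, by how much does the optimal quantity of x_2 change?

MU_x_1 ∝ x_1^(-0.5), MU_x_2 ∝ 4·x_2^(-0.5), so MRS = (1/4)·(x_2/x_1)^(0.5) = p_1/p_2.
Hence x_2/x_1 = (4·p_1/p_2)^(1/(0.5)), i.e. raised to the 2 power.
Substitute x_2 = (x_2/x_1)·x_1 into the budget: x_1* = M/(p_1 + p_2·(x_2/x_1)).
Numerically x_2/x_1 = 14.836763, so x_1* = 20/(13 + 13.5·14.836763) = 0.0938 and x_2* = 14.836763·0.0938 = 1.3912.
At M' = 30: x_2* = 2.0868. Change: 2.0868 − 1.3912 = 0.6956.

Δx_2* = 0.6956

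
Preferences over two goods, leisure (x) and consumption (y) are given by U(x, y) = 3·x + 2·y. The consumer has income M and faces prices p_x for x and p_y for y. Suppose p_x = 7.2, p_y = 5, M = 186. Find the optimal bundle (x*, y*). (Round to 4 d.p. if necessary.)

Linear utility — the consumer picks whichever good has higher MU/price: 3/7.2 = 0.4167 vs 2/5 = 0.4.
x gives more utility per dollar, so spend all income on x: x* = M/p_x, y* = 0.
Numerically: x* = 25.8333, y* = 0.

x* = 25.8333, y* = 0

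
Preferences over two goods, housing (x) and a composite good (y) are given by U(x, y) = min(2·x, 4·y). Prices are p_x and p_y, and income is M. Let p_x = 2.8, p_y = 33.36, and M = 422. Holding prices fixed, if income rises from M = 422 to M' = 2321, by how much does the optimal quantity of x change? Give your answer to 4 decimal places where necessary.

Here 4·2.8 + 2·33.36 = 77.92, giving x* = 21.6632.
At M' = 2321: x* = 119.1478. Change: 119.1478 − 21.6632 = 97.4846.

Δx* = 97.4846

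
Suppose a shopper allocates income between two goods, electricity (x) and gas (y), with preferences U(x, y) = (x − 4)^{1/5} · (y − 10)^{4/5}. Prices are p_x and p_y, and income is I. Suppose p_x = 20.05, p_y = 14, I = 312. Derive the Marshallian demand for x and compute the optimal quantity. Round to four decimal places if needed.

x* = 4.9157

Substituting into the budget: x* = 4 + 0.2·(I − 4·p_x − 10·p_y)/p_x, and y* = 10 + 0.8·(…)/p_y.
Discretionary income = 312 − 4·20.05 − 10·14 = 91.8; x* = 4 + 0.2·91.8/20.05 = 4.9157.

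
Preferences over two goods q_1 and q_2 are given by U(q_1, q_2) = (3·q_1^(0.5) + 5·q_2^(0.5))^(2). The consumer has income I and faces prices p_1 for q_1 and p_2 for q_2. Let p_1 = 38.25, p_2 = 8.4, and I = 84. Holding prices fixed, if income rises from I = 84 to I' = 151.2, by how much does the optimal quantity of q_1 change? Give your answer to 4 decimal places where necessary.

Δq_1* = 0.1287

MRS = MU_q_1/MU_q_2 = (3/5)·(q_2/q_1)^(0.5). Set equal to p_1/p_2.
Hence q_2/q_1 = ((5/3)·p_1/p_2)^(1/(0.5)), i.e. raised to the 2 power.
Substitute q_2 = (q_2/q_1)·q_1 into the budget: q_1* = I/(p_1 + p_2·(q_2/q_1)).
Numerically q_2/q_1 = 57.597258, so q_1* = 84/(38.25 + 8.4·57.597258) = 0.1609.
At I' = 151.2: q_1* = 0.2896. Change: 0.2896 − 0.1609 = 0.1287.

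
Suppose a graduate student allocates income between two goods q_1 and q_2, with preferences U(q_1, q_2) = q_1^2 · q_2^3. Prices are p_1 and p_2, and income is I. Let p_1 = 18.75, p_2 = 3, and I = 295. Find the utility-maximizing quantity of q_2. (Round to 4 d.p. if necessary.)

q_2* = 59

Tangency: MRS = (2/3)·q_2/q_1 = p_1/p_2.
Rearranging, p_2·q_2 = (3/2)·p_1·q_1. Substituting into the budget gives p_1·q_1·(1 + (3/2)) = I.
Demand: q_1*(p_1,p_2,I) = 0.4·I/p_1 and q_2* = 0.6·I/p_2.
At p_1=18.75, p_2=3, I=295: q_2* = 0.6·295/3 = 59.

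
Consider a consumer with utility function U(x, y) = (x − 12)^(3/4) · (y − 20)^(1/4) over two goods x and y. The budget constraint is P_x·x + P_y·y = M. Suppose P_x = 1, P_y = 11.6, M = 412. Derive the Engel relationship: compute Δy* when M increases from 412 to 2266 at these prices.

Δy* = 39.9569

MRS = 3·(y−20)/(x−12). Tangency with P_x/P_y gives y−20 = (1/3)·(P_x/P_y)·(x−12).
After buying the subsistence bundle (12, 20), a share 0.75 of the remaining income goes to x: x* = 12 + 0.75·(M − 12P_x − 20P_y)/P_x.
Discretionary income = 412 − 12·1 − 20·11.6 = 168; y* = 20 + 0.25·168/11.6 = 23.6207.
At M' = 2266: y* = 63.5776. Change: 63.5776 − 23.6207 = 39.9569.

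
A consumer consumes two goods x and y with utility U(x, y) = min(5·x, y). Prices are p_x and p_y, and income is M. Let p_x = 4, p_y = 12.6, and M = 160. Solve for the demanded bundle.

x* = 2.3881, y* = 11.9403

Demand: x*(p_x,p_y,M) = M/(p_x + 5·p_y), y* = 5·M/(p_x + 5·p_y).
Here 4 + 5·12.6 = 67, giving x* = 2.3881 and y* = 11.9403.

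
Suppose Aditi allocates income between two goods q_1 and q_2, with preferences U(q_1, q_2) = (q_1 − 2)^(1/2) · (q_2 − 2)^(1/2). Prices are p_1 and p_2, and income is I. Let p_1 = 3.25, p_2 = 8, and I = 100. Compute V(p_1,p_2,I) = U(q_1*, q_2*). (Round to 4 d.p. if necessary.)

V = 7.5995

MRS = (q_2−2)/(q_1−2). Tangency with p_1/p_2 gives q_2−2 = (p_1/p_2)·(q_1−2).
Substituting into the budget: q_1* = 2 + 0.5·(I − 2·p_1 − 2·p_2)/p_1, and q_2* = 2 + 0.5·(…)/p_2.
Discretionary income = 100 − 2·3.25 − 2·8 = 77.5; q_1* = 2 + 0.5·77.5/3.25 = 13.9231; q_2* = 2 + 0.5·77.5/8 = 6.8438.
Utility at the optimum: U(13.9231, 6.8438) = 7.5995.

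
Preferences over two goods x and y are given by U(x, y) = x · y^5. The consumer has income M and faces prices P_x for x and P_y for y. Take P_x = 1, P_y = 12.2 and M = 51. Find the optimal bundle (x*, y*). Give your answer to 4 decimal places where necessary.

Demand: x*(P_x,P_y,M) = 1/6·M/P_x and y* = 5/6·M/P_y.
At P_x=1, P_y=12.2, M=51: x* = 1/6·51/1 = 8.5, y* = 3.4836.

x* = 8.5, y* = 3.4836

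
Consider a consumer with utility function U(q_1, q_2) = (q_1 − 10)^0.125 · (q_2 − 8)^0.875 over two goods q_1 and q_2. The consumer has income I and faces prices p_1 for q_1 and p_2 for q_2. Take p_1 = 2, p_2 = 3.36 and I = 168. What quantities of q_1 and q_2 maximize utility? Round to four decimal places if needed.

q_1* = 17.57, q_2* = 39.5417

Substituting into the budget: q_1* = 10 + 0.125·(I − 10·p_1 − 8·p_2)/p_1, and q_2* = 8 + 0.875·(…)/p_2.
Discretionary income = 168 − 10·2 − 8·3.36 = 121.12; q_1* = 10 + 0.125·121.12/2 = 17.57; q_2* = 8 + 0.875·121.12/3.36 = 39.5417.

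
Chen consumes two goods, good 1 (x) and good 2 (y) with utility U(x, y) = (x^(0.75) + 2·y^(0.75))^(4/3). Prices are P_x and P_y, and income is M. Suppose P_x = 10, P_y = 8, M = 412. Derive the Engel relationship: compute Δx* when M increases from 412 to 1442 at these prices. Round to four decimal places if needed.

MU_x ∝ x^(-0.25), MU_y ∝ 2·y^(-0.25), so MRS = (1/2)·(y/x)^(0.25) = P_x/P_y.
Hence y/x = (2·P_x/P_y)^(1/(0.25)), i.e. raised to the 4 power.
With the ratio pinned down, the budget gives x* = M/(P_x + P_y·(y/x)) and y* = (y/x)·x*.
Numerically y/x = 39.0625, so x* = 412/(10 + 8·39.0625) = 1.2775.
At M' = 1442: x* = 4.4713. Change: 4.4713 − 1.2775 = 3.1938.

Δx* = 3.1938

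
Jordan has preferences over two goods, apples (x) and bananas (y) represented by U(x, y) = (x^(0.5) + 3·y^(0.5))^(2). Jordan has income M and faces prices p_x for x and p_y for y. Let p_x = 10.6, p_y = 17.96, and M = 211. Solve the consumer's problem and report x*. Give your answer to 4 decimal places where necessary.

x* = 3.1537

MRS = MU_x/MU_y = (1/3)·(y/x)^(0.5). Set equal to p_x/p_y.
Solve for the ratio: y/x = [3·p_x/p_y]^(2).
With the ratio pinned down, the budget gives x* = M/(p_x + p_y·(y/x)) and y* = (y/x)·x*.
Numerically y/x = 3.135029, so x* = 211/(10.6 + 17.96·3.135029) = 3.1537.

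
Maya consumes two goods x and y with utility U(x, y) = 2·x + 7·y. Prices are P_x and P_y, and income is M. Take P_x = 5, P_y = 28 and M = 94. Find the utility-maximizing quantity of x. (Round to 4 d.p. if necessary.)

x* = 18.8

Numerically: x* = 18.8, y* = 0.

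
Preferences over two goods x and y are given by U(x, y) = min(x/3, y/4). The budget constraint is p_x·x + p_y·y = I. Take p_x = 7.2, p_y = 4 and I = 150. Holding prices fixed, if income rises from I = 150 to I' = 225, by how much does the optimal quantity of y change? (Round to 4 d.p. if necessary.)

Δy* = 7.9787

Here 3·7.2 + 4·4 = 37.6, giving y* = 15.9574.
At I' = 225: y* = 23.9362. Change: 23.9362 − 15.9574 = 7.9787.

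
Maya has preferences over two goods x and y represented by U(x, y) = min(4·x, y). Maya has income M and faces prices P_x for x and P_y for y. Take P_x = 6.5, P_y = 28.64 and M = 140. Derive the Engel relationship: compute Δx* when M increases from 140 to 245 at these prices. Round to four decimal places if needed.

Leontief preferences: the optimum is at the kink where x/1 = y/4, i.e. y = 4·x.
Budget: P_x·x + P_y·4·x = M, so (P_x + 4·P_y)·x = M.
Demand: x*(P_x,P_y,M) = M/(P_x + 4·P_y), y* = 4·M/(P_x + 4·P_y).
Here 6.5 + 4·28.64 = 121.06, giving x* = 1.1565.
At M' = 245: x* = 2.0238. Change: 2.0238 − 1.1565 = 0.8673.

Δx* = 0.8673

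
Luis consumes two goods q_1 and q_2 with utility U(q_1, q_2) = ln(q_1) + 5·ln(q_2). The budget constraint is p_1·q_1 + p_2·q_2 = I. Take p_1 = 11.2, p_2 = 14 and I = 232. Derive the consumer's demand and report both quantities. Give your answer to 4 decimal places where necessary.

Tangency: MRS = (1/5)·q_2/q_1 = p_1/p_2.
So p_2·q_2 = 5·p_1·q_1; combined with the budget, a share 1/6 of income goes to q_1.
Demand: q_1*(p_1,p_2,I) = 1/6·I/p_1 and q_2* = 5/6·I/p_2.
At p_1=11.2, p_2=14, I=232: q_1* = 1/6·232/11.2 = 3.4524, q_2* = 13.8095.

q_1* = 3.4524, q_2* = 13.8095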